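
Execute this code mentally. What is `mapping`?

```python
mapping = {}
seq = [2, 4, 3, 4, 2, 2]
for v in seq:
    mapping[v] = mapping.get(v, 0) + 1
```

Let's trace through this code step by step.

Initialize: mapping = {}
Initialize: seq = [2, 4, 3, 4, 2, 2]
Entering loop: for v in seq:

After execution: mapping = {2: 3, 4: 2, 3: 1}
{2: 3, 4: 2, 3: 1}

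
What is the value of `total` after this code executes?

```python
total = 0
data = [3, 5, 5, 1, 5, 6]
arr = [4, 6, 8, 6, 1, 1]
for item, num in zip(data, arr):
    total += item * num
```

Let's trace through this code step by step.

Initialize: total = 0
Initialize: data = [3, 5, 5, 1, 5, 6]
Initialize: arr = [4, 6, 8, 6, 1, 1]
Entering loop: for item, num in zip(data, arr):

After execution: total = 99
99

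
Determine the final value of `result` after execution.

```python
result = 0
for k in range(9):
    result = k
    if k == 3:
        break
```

Let's trace through this code step by step.

Initialize: result = 0
Entering loop: for k in range(9):

After execution: result = 3
3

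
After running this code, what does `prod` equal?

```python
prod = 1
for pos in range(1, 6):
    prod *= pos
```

Let's trace through this code step by step.

Initialize: prod = 1
Entering loop: for pos in range(1, 6):

After execution: prod = 120
120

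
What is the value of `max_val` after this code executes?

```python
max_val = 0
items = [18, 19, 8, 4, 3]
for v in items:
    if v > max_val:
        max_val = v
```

Let's trace through this code step by step.

Initialize: max_val = 0
Initialize: items = [18, 19, 8, 4, 3]
Entering loop: for v in items:

After execution: max_val = 19
19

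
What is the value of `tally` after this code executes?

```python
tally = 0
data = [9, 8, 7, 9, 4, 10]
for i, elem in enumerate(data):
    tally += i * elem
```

Let's trace through this code step by step.

Initialize: tally = 0
Initialize: data = [9, 8, 7, 9, 4, 10]
Entering loop: for i, elem in enumerate(data):

After execution: tally = 115
115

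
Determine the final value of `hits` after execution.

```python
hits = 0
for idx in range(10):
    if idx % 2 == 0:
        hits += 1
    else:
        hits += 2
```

Let's trace through this code step by step.

Initialize: hits = 0
Entering loop: for idx in range(10):

After execution: hits = 15
15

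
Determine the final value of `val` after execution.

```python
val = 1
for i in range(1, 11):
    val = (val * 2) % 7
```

Let's trace through this code step by step.

Initialize: val = 1
Entering loop: for i in range(1, 11):

After execution: val = 2
2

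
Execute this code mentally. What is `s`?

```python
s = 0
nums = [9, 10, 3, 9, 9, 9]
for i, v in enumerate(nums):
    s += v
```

Let's trace through this code step by step.

Initialize: s = 0
Initialize: nums = [9, 10, 3, 9, 9, 9]
Entering loop: for i, v in enumerate(nums):

After execution: s = 49
49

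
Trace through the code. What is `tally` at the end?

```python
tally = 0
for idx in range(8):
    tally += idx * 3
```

Let's trace through this code step by step.

Initialize: tally = 0
Entering loop: for idx in range(8):

After execution: tally = 84
84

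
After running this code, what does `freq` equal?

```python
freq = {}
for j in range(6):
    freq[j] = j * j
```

Let's trace through this code step by step.

Initialize: freq = {}
Entering loop: for j in range(6):

After execution: freq = {0: 0, 1: 1, 2: 4, 3: 9, 4: 16, 5: 25}
{0: 0, 1: 1, 2: 4, 3: 9, 4: 16, 5: 25}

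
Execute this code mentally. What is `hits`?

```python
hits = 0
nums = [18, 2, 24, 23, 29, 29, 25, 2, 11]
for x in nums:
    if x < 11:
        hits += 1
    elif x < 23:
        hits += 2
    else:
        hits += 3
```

Let's trace through this code step by step.

Initialize: hits = 0
Initialize: nums = [18, 2, 24, 23, 29, 29, 25, 2, 11]
Entering loop: for x in nums:

After execution: hits = 21
21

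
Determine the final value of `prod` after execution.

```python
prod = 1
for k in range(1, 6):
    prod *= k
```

Let's trace through this code step by step.

Initialize: prod = 1
Entering loop: for k in range(1, 6):

After execution: prod = 120
120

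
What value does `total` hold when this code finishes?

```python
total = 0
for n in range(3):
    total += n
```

Let's trace through this code step by step.

Initialize: total = 0
Entering loop: for n in range(3):

After execution: total = 3
3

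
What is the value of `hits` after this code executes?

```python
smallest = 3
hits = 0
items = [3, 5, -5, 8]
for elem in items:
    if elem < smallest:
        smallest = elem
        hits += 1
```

Let's trace through this code step by step.

Initialize: smallest = 3
Initialize: hits = 0
Initialize: items = [3, 5, -5, 8]
Entering loop: for elem in items:

After execution: hits = 1
1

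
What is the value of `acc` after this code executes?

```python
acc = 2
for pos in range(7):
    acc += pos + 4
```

Let's trace through this code step by step.

Initialize: acc = 2
Entering loop: for pos in range(7):

After execution: acc = 51
51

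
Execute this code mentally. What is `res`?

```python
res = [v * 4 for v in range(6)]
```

Let's trace through this code step by step.

Initialize: res = [v * 4 for v in range(6)]

After execution: res = [0, 4, 8, 12, 16, 20]
[0, 4, 8, 12, 16, 20]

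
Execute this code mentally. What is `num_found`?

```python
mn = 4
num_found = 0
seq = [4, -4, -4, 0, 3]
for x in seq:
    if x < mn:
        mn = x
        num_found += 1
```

Let's trace through this code step by step.

Initialize: mn = 4
Initialize: num_found = 0
Initialize: seq = [4, -4, -4, 0, 3]
Entering loop: for x in seq:

After execution: num_found = 1
1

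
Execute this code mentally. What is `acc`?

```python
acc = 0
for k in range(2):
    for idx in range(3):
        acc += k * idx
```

Let's trace through this code step by step.

Initialize: acc = 0
Entering loop: for k in range(2):

After execution: acc = 3
3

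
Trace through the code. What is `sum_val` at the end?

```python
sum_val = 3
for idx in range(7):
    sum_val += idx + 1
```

Let's trace through this code step by step.

Initialize: sum_val = 3
Entering loop: for idx in range(7):

After execution: sum_val = 31
31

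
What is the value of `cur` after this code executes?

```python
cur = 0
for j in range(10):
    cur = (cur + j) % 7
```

Let's trace through this code step by step.

Initialize: cur = 0
Entering loop: for j in range(10):

After execution: cur = 3
3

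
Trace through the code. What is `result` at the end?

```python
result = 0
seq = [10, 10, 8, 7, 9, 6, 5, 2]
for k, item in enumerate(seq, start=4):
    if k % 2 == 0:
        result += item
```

Let's trace through this code step by step.

Initialize: result = 0
Initialize: seq = [10, 10, 8, 7, 9, 6, 5, 2]
Entering loop: for k, item in enumerate(seq, start=4):

After execution: result = 32
32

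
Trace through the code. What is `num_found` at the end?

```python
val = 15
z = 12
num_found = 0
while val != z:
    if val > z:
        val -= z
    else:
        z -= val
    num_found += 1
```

Let's trace through this code step by step.

Initialize: val = 15
Initialize: z = 12
Initialize: num_found = 0
Entering loop: while val != z:

After execution: num_found = 4
4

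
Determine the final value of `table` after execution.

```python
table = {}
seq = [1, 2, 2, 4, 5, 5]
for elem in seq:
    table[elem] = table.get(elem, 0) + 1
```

Let's trace through this code step by step.

Initialize: table = {}
Initialize: seq = [1, 2, 2, 4, 5, 5]
Entering loop: for elem in seq:

After execution: table = {1: 1, 2: 2, 4: 1, 5: 2}
{1: 1, 2: 2, 4: 1, 5: 2}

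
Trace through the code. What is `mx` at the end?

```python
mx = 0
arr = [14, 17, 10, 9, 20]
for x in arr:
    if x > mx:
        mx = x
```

Let's trace through this code step by step.

Initialize: mx = 0
Initialize: arr = [14, 17, 10, 9, 20]
Entering loop: for x in arr:

After execution: mx = 20
20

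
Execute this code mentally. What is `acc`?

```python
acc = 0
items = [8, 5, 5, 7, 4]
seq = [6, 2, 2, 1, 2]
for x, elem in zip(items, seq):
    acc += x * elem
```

Let's trace through this code step by step.

Initialize: acc = 0
Initialize: items = [8, 5, 5, 7, 4]
Initialize: seq = [6, 2, 2, 1, 2]
Entering loop: for x, elem in zip(items, seq):

After execution: acc = 83
83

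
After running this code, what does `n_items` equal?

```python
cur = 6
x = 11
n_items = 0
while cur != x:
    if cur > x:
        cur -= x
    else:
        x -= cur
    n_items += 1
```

Let's trace through this code step by step.

Initialize: cur = 6
Initialize: x = 11
Initialize: n_items = 0
Entering loop: while cur != x:

After execution: n_items = 6
6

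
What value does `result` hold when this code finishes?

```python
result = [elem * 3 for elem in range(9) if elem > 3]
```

Let's trace through this code step by step.

Initialize: result = [elem * 3 for elem in range(9) if elem > 3]

After execution: result = [12, 15, 18, 21, 24]
[12, 15, 18, 21, 24]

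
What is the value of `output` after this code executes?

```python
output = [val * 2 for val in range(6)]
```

Let's trace through this code step by step.

Initialize: output = [val * 2 for val in range(6)]

After execution: output = [0, 2, 4, 6, 8, 10]
[0, 2, 4, 6, 8, 10]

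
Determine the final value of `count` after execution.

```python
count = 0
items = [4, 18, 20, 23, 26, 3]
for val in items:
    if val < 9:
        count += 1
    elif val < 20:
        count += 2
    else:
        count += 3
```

Let's trace through this code step by step.

Initialize: count = 0
Initialize: items = [4, 18, 20, 23, 26, 3]
Entering loop: for val in items:

After execution: count = 13
13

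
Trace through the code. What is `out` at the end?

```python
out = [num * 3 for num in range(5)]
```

Let's trace through this code step by step.

Initialize: out = [num * 3 for num in range(5)]

After execution: out = [0, 3, 6, 9, 12]
[0, 3, 6, 9, 12]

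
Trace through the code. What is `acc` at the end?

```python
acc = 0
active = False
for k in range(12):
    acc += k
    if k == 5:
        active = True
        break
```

Let's trace through this code step by step.

Initialize: acc = 0
Initialize: active = False
Entering loop: for k in range(12):

After execution: acc = 15
15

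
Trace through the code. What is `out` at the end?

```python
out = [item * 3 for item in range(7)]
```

Let's trace through this code step by step.

Initialize: out = [item * 3 for item in range(7)]

After execution: out = [0, 3, 6, 9, 12, 15, 18]
[0, 3, 6, 9, 12, 15, 18]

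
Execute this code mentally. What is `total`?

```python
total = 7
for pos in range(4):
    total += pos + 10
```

Let's trace through this code step by step.

Initialize: total = 7
Entering loop: for pos in range(4):

After execution: total = 53
53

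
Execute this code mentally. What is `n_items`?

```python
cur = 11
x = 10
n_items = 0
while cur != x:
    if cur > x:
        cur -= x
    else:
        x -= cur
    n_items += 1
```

Let's trace through this code step by step.

Initialize: cur = 11
Initialize: x = 10
Initialize: n_items = 0
Entering loop: while cur != x:

After execution: n_items = 10
10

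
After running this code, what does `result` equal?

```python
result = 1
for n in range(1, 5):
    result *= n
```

Let's trace through this code step by step.

Initialize: result = 1
Entering loop: for n in range(1, 5):

After execution: result = 24
24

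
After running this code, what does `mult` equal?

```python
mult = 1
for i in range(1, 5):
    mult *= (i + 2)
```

Let's trace through this code step by step.

Initialize: mult = 1
Entering loop: for i in range(1, 5):

After execution: mult = 360
360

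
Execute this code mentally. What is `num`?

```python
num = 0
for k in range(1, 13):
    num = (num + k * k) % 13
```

Let's trace through this code step by step.

Initialize: num = 0
Entering loop: for k in range(1, 13):

After execution: num = 0
0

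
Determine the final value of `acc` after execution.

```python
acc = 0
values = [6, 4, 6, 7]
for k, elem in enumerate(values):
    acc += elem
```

Let's trace through this code step by step.

Initialize: acc = 0
Initialize: values = [6, 4, 6, 7]
Entering loop: for k, elem in enumerate(values):

After execution: acc = 23
23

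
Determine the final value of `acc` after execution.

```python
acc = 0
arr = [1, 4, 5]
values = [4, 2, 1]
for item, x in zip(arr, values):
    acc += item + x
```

Let's trace through this code step by step.

Initialize: acc = 0
Initialize: arr = [1, 4, 5]
Initialize: values = [4, 2, 1]
Entering loop: for item, x in zip(arr, values):

After execution: acc = 17
17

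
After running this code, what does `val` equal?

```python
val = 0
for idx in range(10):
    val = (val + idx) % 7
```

Let's trace through this code step by step.

Initialize: val = 0
Entering loop: for idx in range(10):

After execution: val = 3
3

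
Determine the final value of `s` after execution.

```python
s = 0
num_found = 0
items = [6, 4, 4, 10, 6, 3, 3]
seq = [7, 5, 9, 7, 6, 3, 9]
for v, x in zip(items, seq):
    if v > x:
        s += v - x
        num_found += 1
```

Let's trace through this code step by step.

Initialize: s = 0
Initialize: num_found = 0
Initialize: items = [6, 4, 4, 10, 6, 3, 3]
Initialize: seq = [7, 5, 9, 7, 6, 3, 9]
Entering loop: for v, x in zip(items, seq):

After execution: s = 3
3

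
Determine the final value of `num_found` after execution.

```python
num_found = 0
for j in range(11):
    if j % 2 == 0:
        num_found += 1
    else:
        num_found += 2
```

Let's trace through this code step by step.

Initialize: num_found = 0
Entering loop: for j in range(11):

After execution: num_found = 16
16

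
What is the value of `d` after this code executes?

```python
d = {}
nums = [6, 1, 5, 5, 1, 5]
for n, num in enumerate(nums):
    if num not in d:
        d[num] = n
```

Let's trace through this code step by step.

Initialize: d = {}
Initialize: nums = [6, 1, 5, 5, 1, 5]
Entering loop: for n, num in enumerate(nums):

After execution: d = {6: 0, 1: 1, 5: 2}
{6: 0, 1: 1, 5: 2}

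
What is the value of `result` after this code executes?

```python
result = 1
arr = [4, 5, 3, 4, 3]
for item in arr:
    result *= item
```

Let's trace through this code step by step.

Initialize: result = 1
Initialize: arr = [4, 5, 3, 4, 3]
Entering loop: for item in arr:

After execution: result = 720
720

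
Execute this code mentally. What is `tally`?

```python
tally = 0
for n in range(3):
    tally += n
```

Let's trace through this code step by step.

Initialize: tally = 0
Entering loop: for n in range(3):

After execution: tally = 3
3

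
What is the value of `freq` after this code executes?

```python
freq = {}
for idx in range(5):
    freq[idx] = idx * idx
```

Let's trace through this code step by step.

Initialize: freq = {}
Entering loop: for idx in range(5):

After execution: freq = {0: 0, 1: 1, 2: 4, 3: 9, 4: 16}
{0: 0, 1: 1, 2: 4, 3: 9, 4: 16}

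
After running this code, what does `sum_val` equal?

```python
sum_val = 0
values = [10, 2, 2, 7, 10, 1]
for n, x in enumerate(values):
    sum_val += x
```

Let's trace through this code step by step.

Initialize: sum_val = 0
Initialize: values = [10, 2, 2, 7, 10, 1]
Entering loop: for n, x in enumerate(values):

After execution: sum_val = 32
32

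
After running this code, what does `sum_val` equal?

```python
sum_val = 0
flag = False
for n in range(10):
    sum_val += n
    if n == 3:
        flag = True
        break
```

Let's trace through this code step by step.

Initialize: sum_val = 0
Initialize: flag = False
Entering loop: for n in range(10):

After execution: sum_val = 6
6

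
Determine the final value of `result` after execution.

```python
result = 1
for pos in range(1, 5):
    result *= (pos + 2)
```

Let's trace through this code step by step.

Initialize: result = 1
Entering loop: for pos in range(1, 5):

After execution: result = 360
360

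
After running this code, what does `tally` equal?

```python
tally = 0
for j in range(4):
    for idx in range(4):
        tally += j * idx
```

Let's trace through this code step by step.

Initialize: tally = 0
Entering loop: for j in range(4):

After execution: tally = 36
36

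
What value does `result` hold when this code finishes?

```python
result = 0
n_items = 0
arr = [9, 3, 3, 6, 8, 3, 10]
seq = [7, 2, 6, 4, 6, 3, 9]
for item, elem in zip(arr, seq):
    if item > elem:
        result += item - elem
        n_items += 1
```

Let's trace through this code step by step.

Initialize: result = 0
Initialize: n_items = 0
Initialize: arr = [9, 3, 3, 6, 8, 3, 10]
Initialize: seq = [7, 2, 6, 4, 6, 3, 9]
Entering loop: for item, elem in zip(arr, seq):

After execution: result = 8
8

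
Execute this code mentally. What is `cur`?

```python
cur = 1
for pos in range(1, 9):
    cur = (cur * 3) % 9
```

Let's trace through this code step by step.

Initialize: cur = 1
Entering loop: for pos in range(1, 9):

After execution: cur = 0
0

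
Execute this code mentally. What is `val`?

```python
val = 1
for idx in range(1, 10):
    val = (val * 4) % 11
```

Let's trace through this code step by step.

Initialize: val = 1
Entering loop: for idx in range(1, 10):

After execution: val = 3
3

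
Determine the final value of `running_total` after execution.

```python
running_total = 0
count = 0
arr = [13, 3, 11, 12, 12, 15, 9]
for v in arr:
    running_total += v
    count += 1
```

Let's trace through this code step by step.

Initialize: running_total = 0
Initialize: count = 0
Initialize: arr = [13, 3, 11, 12, 12, 15, 9]
Entering loop: for v in arr:

After execution: running_total = 75
75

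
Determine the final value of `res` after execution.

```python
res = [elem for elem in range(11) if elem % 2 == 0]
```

Let's trace through this code step by step.

Initialize: res = [elem for elem in range(11) if elem % 2 == 0]

After execution: res = [0, 2, 4, 6, 8, 10]
[0, 2, 4, 6, 8, 10]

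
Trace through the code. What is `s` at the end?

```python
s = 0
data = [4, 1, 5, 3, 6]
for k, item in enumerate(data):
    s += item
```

Let's trace through this code step by step.

Initialize: s = 0
Initialize: data = [4, 1, 5, 3, 6]
Entering loop: for k, item in enumerate(data):

After execution: s = 19
19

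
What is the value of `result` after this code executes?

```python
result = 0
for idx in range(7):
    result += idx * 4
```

Let's trace through this code step by step.

Initialize: result = 0
Entering loop: for idx in range(7):

After execution: result = 84
84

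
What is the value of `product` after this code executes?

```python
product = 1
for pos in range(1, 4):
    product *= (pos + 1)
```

Let's trace through this code step by step.

Initialize: product = 1
Entering loop: for pos in range(1, 4):

After execution: product = 24
24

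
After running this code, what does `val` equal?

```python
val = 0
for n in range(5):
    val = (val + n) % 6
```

Let's trace through this code step by step.

Initialize: val = 0
Entering loop: for n in range(5):

After execution: val = 4
4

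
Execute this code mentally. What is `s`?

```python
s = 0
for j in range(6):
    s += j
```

Let's trace through this code step by step.

Initialize: s = 0
Entering loop: for j in range(6):

After execution: s = 15
15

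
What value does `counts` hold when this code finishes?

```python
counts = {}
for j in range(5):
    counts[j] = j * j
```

Let's trace through this code step by step.

Initialize: counts = {}
Entering loop: for j in range(5):

After execution: counts = {0: 0, 1: 1, 2: 4, 3: 9, 4: 16}
{0: 0, 1: 1, 2: 4, 3: 9, 4: 16}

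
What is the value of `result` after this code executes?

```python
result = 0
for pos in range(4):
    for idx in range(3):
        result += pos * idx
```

Let's trace through this code step by step.

Initialize: result = 0
Entering loop: for pos in range(4):

After execution: result = 18
18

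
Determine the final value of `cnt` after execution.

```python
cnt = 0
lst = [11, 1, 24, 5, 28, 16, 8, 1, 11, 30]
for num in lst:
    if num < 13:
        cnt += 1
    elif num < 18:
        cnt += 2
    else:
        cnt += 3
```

Let's trace through this code step by step.

Initialize: cnt = 0
Initialize: lst = [11, 1, 24, 5, 28, 16, 8, 1, 11, 30]
Entering loop: for num in lst:

After execution: cnt = 17
17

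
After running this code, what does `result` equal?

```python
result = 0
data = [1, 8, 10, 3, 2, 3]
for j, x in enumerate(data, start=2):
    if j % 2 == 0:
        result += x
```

Let's trace through this code step by step.

Initialize: result = 0
Initialize: data = [1, 8, 10, 3, 2, 3]
Entering loop: for j, x in enumerate(data, start=2):

After execution: result = 13
13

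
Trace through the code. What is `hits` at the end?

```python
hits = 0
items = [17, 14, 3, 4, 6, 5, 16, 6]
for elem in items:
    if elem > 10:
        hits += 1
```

Let's trace through this code step by step.

Initialize: hits = 0
Initialize: items = [17, 14, 3, 4, 6, 5, 16, 6]
Entering loop: for elem in items:

After execution: hits = 3
3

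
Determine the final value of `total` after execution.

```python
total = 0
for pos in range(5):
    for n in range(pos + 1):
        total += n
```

Let's trace through this code step by step.

Initialize: total = 0
Entering loop: for pos in range(5):

After execution: total = 20
20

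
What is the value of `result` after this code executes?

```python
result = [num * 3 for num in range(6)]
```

Let's trace through this code step by step.

Initialize: result = [num * 3 for num in range(6)]

After execution: result = [0, 3, 6, 9, 12, 15]
[0, 3, 6, 9, 12, 15]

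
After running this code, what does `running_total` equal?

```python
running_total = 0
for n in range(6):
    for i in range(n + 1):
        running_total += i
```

Let's trace through this code step by step.

Initialize: running_total = 0
Entering loop: for n in range(6):

After execution: running_total = 35
35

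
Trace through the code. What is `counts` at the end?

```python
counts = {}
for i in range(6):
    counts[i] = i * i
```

Let's trace through this code step by step.

Initialize: counts = {}
Entering loop: for i in range(6):

After execution: counts = {0: 0, 1: 1, 2: 4, 3: 9, 4: 16, 5: 25}
{0: 0, 1: 1, 2: 4, 3: 9, 4: 16, 5: 25}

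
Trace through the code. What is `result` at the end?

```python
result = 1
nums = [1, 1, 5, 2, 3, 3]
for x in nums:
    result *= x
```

Let's trace through this code step by step.

Initialize: result = 1
Initialize: nums = [1, 1, 5, 2, 3, 3]
Entering loop: for x in nums:

After execution: result = 90
90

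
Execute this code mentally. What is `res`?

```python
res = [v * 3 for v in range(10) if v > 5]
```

Let's trace through this code step by step.

Initialize: res = [v * 3 for v in range(10) if v > 5]

After execution: res = [18, 21, 24, 27]
[18, 21, 24, 27]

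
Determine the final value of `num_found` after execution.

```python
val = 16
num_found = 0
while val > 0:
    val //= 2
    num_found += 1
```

Let's trace through this code step by step.

Initialize: val = 16
Initialize: num_found = 0
Entering loop: while val > 0:

After execution: num_found = 5
5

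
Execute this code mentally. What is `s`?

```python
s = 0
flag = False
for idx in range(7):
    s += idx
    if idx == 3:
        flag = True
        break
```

Let's trace through this code step by step.

Initialize: s = 0
Initialize: flag = False
Entering loop: for idx in range(7):

After execution: s = 6
6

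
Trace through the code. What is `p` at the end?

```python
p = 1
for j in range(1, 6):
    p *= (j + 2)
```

Let's trace through this code step by step.

Initialize: p = 1
Entering loop: for j in range(1, 6):

After execution: p = 2520
2520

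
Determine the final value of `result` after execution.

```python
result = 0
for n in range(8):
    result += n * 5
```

Let's trace through this code step by step.

Initialize: result = 0
Entering loop: for n in range(8):

After execution: result = 140
140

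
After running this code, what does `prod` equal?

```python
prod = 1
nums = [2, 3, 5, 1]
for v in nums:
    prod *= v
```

Let's trace through this code step by step.

Initialize: prod = 1
Initialize: nums = [2, 3, 5, 1]
Entering loop: for v in nums:

After execution: prod = 30
30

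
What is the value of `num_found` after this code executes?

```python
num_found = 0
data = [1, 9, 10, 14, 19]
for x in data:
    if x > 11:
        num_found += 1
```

Let's trace through this code step by step.

Initialize: num_found = 0
Initialize: data = [1, 9, 10, 14, 19]
Entering loop: for x in data:

After execution: num_found = 2
2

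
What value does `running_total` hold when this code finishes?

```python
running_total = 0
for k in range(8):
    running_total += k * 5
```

Let's trace through this code step by step.

Initialize: running_total = 0
Entering loop: for k in range(8):

After execution: running_total = 140
140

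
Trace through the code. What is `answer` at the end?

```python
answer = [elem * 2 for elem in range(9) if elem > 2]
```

Let's trace through this code step by step.

Initialize: answer = [elem * 2 for elem in range(9) if elem > 2]

After execution: answer = [6, 8, 10, 12, 14, 16]
[6, 8, 10, 12, 14, 16]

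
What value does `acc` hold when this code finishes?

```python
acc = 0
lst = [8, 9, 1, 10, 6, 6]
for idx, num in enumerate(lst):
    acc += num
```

Let's trace through this code step by step.

Initialize: acc = 0
Initialize: lst = [8, 9, 1, 10, 6, 6]
Entering loop: for idx, num in enumerate(lst):

After execution: acc = 40
40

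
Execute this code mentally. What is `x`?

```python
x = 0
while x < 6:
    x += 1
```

Let's trace through this code step by step.

Initialize: x = 0
Entering loop: while x < 6:

After execution: x = 6
6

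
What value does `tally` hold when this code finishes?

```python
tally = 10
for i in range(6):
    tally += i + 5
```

Let's trace through this code step by step.

Initialize: tally = 10
Entering loop: for i in range(6):

After execution: tally = 55
55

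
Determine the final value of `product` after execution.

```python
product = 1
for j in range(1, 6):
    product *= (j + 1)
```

Let's trace through this code step by step.

Initialize: product = 1
Entering loop: for j in range(1, 6):

After execution: product = 720
720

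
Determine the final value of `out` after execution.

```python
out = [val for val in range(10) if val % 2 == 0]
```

Let's trace through this code step by step.

Initialize: out = [val for val in range(10) if val % 2 == 0]

After execution: out = [0, 2, 4, 6, 8]
[0, 2, 4, 6, 8]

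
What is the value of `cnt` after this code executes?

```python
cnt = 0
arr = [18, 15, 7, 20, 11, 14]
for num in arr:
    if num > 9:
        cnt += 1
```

Let's trace through this code step by step.

Initialize: cnt = 0
Initialize: arr = [18, 15, 7, 20, 11, 14]
Entering loop: for num in arr:

After execution: cnt = 5
5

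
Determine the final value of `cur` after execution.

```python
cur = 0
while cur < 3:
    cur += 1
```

Let's trace through this code step by step.

Initialize: cur = 0
Entering loop: while cur < 3:

After execution: cur = 3
3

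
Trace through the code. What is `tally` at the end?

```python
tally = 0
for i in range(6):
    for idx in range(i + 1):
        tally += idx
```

Let's trace through this code step by step.

Initialize: tally = 0
Entering loop: for i in range(6):

After execution: tally = 35
35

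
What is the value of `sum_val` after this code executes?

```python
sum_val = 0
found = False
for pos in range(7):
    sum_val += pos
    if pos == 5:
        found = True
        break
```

Let's trace through this code step by step.

Initialize: sum_val = 0
Initialize: found = False
Entering loop: for pos in range(7):

After execution: sum_val = 15
15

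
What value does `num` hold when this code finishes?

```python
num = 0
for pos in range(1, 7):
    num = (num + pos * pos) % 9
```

Let's trace through this code step by step.

Initialize: num = 0
Entering loop: for pos in range(1, 7):

After execution: num = 1
1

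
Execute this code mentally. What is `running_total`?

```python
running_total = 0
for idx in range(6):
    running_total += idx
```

Let's trace through this code step by step.

Initialize: running_total = 0
Entering loop: for idx in range(6):

After execution: running_total = 15
15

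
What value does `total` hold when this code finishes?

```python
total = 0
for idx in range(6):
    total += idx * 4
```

Let's trace through this code step by step.

Initialize: total = 0
Entering loop: for idx in range(6):

After execution: total = 60
60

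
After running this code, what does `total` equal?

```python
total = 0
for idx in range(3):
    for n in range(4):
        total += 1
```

Let's trace through this code step by step.

Initialize: total = 0
Entering loop: for idx in range(3):

After execution: total = 12
12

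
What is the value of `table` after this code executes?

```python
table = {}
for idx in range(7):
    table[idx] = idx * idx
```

Let's trace through this code step by step.

Initialize: table = {}
Entering loop: for idx in range(7):

After execution: table = {0: 0, 1: 1, 2: 4, 3: 9, 4: 16, 5: 25, 6: 36}
{0: 0, 1: 1, 2: 4, 3: 9, 4: 16, 5: 25, 6: 36}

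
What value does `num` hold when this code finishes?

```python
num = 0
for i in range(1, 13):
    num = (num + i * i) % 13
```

Let's trace through this code step by step.

Initialize: num = 0
Entering loop: for i in range(1, 13):

After execution: num = 0
0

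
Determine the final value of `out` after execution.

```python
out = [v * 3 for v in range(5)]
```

Let's trace through this code step by step.

Initialize: out = [v * 3 for v in range(5)]

After execution: out = [0, 3, 6, 9, 12]
[0, 3, 6, 9, 12]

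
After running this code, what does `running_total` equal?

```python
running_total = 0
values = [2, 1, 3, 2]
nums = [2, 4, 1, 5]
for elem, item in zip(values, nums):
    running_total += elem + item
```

Let's trace through this code step by step.

Initialize: running_total = 0
Initialize: values = [2, 1, 3, 2]
Initialize: nums = [2, 4, 1, 5]
Entering loop: for elem, item in zip(values, nums):

After execution: running_total = 20
20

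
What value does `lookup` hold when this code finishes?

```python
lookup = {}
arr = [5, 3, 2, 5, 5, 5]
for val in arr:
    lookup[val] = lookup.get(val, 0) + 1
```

Let's trace through this code step by step.

Initialize: lookup = {}
Initialize: arr = [5, 3, 2, 5, 5, 5]
Entering loop: for val in arr:

After execution: lookup = {5: 4, 3: 1, 2: 1}
{5: 4, 3: 1, 2: 1}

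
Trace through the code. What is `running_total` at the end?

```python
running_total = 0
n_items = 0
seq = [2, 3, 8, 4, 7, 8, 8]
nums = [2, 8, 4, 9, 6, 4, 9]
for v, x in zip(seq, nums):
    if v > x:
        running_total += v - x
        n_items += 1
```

Let's trace through this code step by step.

Initialize: running_total = 0
Initialize: n_items = 0
Initialize: seq = [2, 3, 8, 4, 7, 8, 8]
Initialize: nums = [2, 8, 4, 9, 6, 4, 9]
Entering loop: for v, x in zip(seq, nums):

After execution: running_total = 9
9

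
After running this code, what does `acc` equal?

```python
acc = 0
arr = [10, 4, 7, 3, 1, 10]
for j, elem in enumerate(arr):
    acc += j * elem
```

Let's trace through this code step by step.

Initialize: acc = 0
Initialize: arr = [10, 4, 7, 3, 1, 10]
Entering loop: for j, elem in enumerate(arr):

After execution: acc = 81
81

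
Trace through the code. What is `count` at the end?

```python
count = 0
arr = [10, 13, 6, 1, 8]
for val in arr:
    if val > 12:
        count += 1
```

Let's trace through this code step by step.

Initialize: count = 0
Initialize: arr = [10, 13, 6, 1, 8]
Entering loop: for val in arr:

After execution: count = 1
1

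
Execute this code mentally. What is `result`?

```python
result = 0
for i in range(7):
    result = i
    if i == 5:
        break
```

Let's trace through this code step by step.

Initialize: result = 0
Entering loop: for i in range(7):

After execution: result = 5
5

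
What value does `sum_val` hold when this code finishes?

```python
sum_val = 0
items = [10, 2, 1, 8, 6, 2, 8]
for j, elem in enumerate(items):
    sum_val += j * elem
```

Let's trace through this code step by step.

Initialize: sum_val = 0
Initialize: items = [10, 2, 1, 8, 6, 2, 8]
Entering loop: for j, elem in enumerate(items):

After execution: sum_val = 110
110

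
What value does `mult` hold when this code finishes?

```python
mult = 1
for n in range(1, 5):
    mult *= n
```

Let's trace through this code step by step.

Initialize: mult = 1
Entering loop: for n in range(1, 5):

After execution: mult = 24
24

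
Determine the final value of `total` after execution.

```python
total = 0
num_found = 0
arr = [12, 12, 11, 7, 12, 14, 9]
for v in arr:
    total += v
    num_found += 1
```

Let's trace through this code step by step.

Initialize: total = 0
Initialize: num_found = 0
Initialize: arr = [12, 12, 11, 7, 12, 14, 9]
Entering loop: for v in arr:

After execution: total = 77
77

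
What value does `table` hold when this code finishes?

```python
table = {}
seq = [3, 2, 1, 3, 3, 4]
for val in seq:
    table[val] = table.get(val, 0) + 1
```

Let's trace through this code step by step.

Initialize: table = {}
Initialize: seq = [3, 2, 1, 3, 3, 4]
Entering loop: for val in seq:

After execution: table = {3: 3, 2: 1, 1: 1, 4: 1}
{3: 3, 2: 1, 1: 1, 4: 1}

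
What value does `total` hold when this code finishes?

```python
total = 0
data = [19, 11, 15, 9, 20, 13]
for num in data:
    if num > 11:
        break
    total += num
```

Let's trace through this code step by step.

Initialize: total = 0
Initialize: data = [19, 11, 15, 9, 20, 13]
Entering loop: for num in data:

After execution: total = 0
0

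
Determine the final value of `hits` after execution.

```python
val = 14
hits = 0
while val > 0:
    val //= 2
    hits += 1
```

Let's trace through this code step by step.

Initialize: val = 14
Initialize: hits = 0
Entering loop: while val > 0:

After execution: hits = 4
4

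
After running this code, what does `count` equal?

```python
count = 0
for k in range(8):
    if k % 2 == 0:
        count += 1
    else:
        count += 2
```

Let's trace through this code step by step.

Initialize: count = 0
Entering loop: for k in range(8):

After execution: count = 12
12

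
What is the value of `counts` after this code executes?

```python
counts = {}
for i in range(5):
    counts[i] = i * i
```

Let's trace through this code step by step.

Initialize: counts = {}
Entering loop: for i in range(5):

After execution: counts = {0: 0, 1: 1, 2: 4, 3: 9, 4: 16}
{0: 0, 1: 1, 2: 4, 3: 9, 4: 16}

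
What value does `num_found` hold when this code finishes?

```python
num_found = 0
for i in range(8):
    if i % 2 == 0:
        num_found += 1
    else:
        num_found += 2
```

Let's trace through this code step by step.

Initialize: num_found = 0
Entering loop: for i in range(8):

After execution: num_found = 12
12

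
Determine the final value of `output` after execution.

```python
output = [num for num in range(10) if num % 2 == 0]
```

Let's trace through this code step by step.

Initialize: output = [num for num in range(10) if num % 2 == 0]

After execution: output = [0, 2, 4, 6, 8]
[0, 2, 4, 6, 8]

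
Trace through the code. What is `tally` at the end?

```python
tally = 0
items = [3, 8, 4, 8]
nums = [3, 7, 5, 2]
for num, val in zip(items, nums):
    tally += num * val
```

Let's trace through this code step by step.

Initialize: tally = 0
Initialize: items = [3, 8, 4, 8]
Initialize: nums = [3, 7, 5, 2]
Entering loop: for num, val in zip(items, nums):

After execution: tally = 101
101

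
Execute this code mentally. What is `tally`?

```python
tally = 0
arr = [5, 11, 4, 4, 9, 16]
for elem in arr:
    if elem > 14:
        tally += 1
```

Let's trace through this code step by step.

Initialize: tally = 0
Initialize: arr = [5, 11, 4, 4, 9, 16]
Entering loop: for elem in arr:

After execution: tally = 1
1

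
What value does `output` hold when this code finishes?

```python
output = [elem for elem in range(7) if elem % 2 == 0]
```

Let's trace through this code step by step.

Initialize: output = [elem for elem in range(7) if elem % 2 == 0]

After execution: output = [0, 2, 4, 6]
[0, 2, 4, 6]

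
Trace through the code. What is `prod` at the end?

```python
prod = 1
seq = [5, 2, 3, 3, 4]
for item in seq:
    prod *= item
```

Let's trace through this code step by step.

Initialize: prod = 1
Initialize: seq = [5, 2, 3, 3, 4]
Entering loop: for item in seq:

After execution: prod = 360
360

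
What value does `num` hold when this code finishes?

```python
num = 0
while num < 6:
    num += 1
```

Let's trace through this code step by step.

Initialize: num = 0
Entering loop: while num < 6:

After execution: num = 6
6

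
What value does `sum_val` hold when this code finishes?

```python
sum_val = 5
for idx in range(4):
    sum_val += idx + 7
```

Let's trace through this code step by step.

Initialize: sum_val = 5
Entering loop: for idx in range(4):

After execution: sum_val = 39
39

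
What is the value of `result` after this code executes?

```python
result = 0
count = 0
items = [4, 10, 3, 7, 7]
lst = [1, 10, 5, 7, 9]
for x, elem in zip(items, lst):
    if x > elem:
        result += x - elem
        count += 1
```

Let's trace through this code step by step.

Initialize: result = 0
Initialize: count = 0
Initialize: items = [4, 10, 3, 7, 7]
Initialize: lst = [1, 10, 5, 7, 9]
Entering loop: for x, elem in zip(items, lst):

After execution: result = 3
3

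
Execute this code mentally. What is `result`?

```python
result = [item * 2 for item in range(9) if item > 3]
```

Let's trace through this code step by step.

Initialize: result = [item * 2 for item in range(9) if item > 3]

After execution: result = [8, 10, 12, 14, 16]
[8, 10, 12, 14, 16]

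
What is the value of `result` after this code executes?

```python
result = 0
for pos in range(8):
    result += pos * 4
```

Let's trace through this code step by step.

Initialize: result = 0
Entering loop: for pos in range(8):

After execution: result = 112
112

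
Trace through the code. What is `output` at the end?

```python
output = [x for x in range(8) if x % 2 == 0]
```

Let's trace through this code step by step.

Initialize: output = [x for x in range(8) if x % 2 == 0]

After execution: output = [0, 2, 4, 6]
[0, 2, 4, 6]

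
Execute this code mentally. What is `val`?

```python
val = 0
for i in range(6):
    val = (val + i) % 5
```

Let's trace through this code step by step.

Initialize: val = 0
Entering loop: for i in range(6):

After execution: val = 0
0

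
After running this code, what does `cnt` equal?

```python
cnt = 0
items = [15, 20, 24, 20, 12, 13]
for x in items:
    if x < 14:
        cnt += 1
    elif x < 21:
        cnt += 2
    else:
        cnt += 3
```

Let's trace through this code step by step.

Initialize: cnt = 0
Initialize: items = [15, 20, 24, 20, 12, 13]
Entering loop: for x in items:

After execution: cnt = 11
11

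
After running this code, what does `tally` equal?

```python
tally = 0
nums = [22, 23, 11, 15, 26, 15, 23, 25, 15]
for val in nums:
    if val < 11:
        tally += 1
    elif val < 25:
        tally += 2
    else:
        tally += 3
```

Let's trace through this code step by step.

Initialize: tally = 0
Initialize: nums = [22, 23, 11, 15, 26, 15, 23, 25, 15]
Entering loop: for val in nums:

After execution: tally = 20
20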